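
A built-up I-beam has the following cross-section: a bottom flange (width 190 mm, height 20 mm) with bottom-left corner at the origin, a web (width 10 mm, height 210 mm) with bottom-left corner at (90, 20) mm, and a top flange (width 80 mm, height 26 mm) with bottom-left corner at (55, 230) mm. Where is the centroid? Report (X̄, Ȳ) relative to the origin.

bottom flange: A = 190 × 20 = 3800.00, centroid at (95.00, 10.00).
web: A = 10 × 210 = 2100.00, centroid at (95.00, 125.00).
top flange: A = 80 × 26 = 2080.00, centroid at (95.00, 243.00).
ΣA = 7980.00 mm²
ΣAX̄ = (3800.00)(95.00) + (2100.00)(95.00) + (2080.00)(95.00) = 758100.00 mm³
ΣAȲ = (3800.00)(10.00) + (2100.00)(125.00) + (2080.00)(243.00) = 805940.00 mm³
X̄ = 758100.00 / 7980.00 = 95.00 mm
Ȳ = 805940.00 / 7980.00 = 100.99 mm

X̄ = 95.00 mm, Ȳ = 100.99 mm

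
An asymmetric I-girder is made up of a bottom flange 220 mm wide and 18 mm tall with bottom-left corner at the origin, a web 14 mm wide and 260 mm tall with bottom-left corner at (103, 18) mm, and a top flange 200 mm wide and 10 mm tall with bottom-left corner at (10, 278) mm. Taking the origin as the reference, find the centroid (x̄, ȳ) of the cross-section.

Part | A | x̄ᵢ | ȳᵢ | A·x̄ᵢ | A·ȳᵢ
bottom flange | 3960.00 | 110.00 | 9.00 | 435600.00 | 35640.00
web | 3640.00 | 110.00 | 148.00 | 400400.00 | 538720.00
top flange | 2000.00 | 110.00 | 283.00 | 220000.00 | 566000.00
Σ | 9600.00 |  |  | 1056000.00 | 1140360.00
x̄ = 1056000.00 / 9600.00 = 110.00 mm
ȳ = 1140360.00 / 9600.00 = 118.79 mm

x̄ = 110.00 mm, ȳ = 118.79 mm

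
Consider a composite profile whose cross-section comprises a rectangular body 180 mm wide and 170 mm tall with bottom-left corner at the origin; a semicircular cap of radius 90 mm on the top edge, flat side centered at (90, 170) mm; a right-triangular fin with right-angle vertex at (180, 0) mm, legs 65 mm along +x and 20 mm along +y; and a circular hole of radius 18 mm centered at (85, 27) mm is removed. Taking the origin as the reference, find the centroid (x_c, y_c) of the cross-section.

Part | A | x̄ᵢ | ȳᵢ | A·x̄ᵢ | A·ȳᵢ
rectangular body | 30600.00 | 90.00 | 85.00 | 2754000.00 | 2601000.00
semicircular top | 12723.45 | 90.00 | 208.20 | 1145110.52 | 2648986.54
triangular fin | 650.00 | 201.67 | 6.67 | 131083.33 | 4333.33
hole | -1017.88 | 85.00 | 27.00 | -86519.46 | -27482.65
Σ | 42955.57 |  |  | 3943674.39 | 5226837.22
x_c = 3943674.39 / 42955.57 = 91.81 mm
y_c = 5226837.22 / 42955.57 = 121.68 mm

x_c = 91.81 mm, y_c = 121.68 mm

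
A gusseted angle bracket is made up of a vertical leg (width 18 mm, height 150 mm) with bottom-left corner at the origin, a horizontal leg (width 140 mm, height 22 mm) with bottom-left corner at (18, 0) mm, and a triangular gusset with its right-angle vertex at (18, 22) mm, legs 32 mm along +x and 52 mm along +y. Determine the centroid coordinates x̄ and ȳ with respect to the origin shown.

x̄ = 48.27 mm, ȳ = 40.70 mm

vertical leg: A = 18 × 150 = 2700.00, centroid at (9.00, 75.00).
horizontal leg: A = 140 × 22 = 3080.00, centroid at (88.00, 11.00).
gusset: A = ½·32·52 = 832.00, centroid at (28.67, 39.33).
ΣA = 6612.00 mm²
ΣAx̄ = (2700.00)(9.00) + (3080.00)(88.00) + (832.00)(28.67) = 319190.67 mm³
ΣAȳ = (2700.00)(75.00) + (3080.00)(11.00) + (832.00)(39.33) = 269105.33 mm³
x̄ = 319190.67 / 6612.00 = 48.27 mm
ȳ = 269105.33 / 6612.00 = 40.70 mm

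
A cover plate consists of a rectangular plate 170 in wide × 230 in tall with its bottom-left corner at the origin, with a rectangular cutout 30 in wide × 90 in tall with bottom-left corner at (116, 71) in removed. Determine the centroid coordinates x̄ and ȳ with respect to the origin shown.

x̄ = 81.59 in, ȳ = 114.93 in

plate: A = 170 × 230 = 39100.00, centroid at (85.00, 115.00).
hole: A = −(30 × 90) = -2700.00, centroid at (131.00, 116.00).
ΣA = 36400.00 in², ΣAx̄ = 2969800.00 in³, ΣAȳ = 4183300.00 in³.
x̄ = 2969800.00/36400.00 = 81.59 in; ȳ = 4183300.00/36400.00 = 114.93 in.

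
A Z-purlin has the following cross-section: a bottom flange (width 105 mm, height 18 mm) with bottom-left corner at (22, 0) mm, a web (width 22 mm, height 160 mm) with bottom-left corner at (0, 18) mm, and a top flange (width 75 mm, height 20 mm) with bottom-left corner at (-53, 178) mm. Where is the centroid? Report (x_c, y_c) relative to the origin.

Part | A | x̄ᵢ | ȳᵢ | A·x̄ᵢ | A·ȳᵢ
bottom flange | 1890.00 | 74.50 | 9.00 | 140805.00 | 17010.00
web | 3520.00 | 11.00 | 98.00 | 38720.00 | 344960.00
top flange | 1500.00 | -15.50 | 188.00 | -23250.00 | 282000.00
Σ | 6910.00 |  |  | 156275.00 | 643970.00
x_c = 156275.00 / 6910.00 = 22.62 mm
y_c = 643970.00 / 6910.00 = 93.19 mm

x_c = 22.62 mm, y_c = 93.19 mm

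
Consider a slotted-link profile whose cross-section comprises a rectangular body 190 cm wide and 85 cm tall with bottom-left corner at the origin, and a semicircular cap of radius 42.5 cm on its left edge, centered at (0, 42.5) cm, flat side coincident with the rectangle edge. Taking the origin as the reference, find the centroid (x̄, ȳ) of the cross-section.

Part | A | x̄ᵢ | ȳᵢ | A·x̄ᵢ | A·ȳᵢ
rectangular body | 16150.00 | 95.00 | 42.50 | 1534250.00 | 686375.00
semicircular end | 2837.25 | -18.04 | 42.50 | -51177.08 | 120583.16
Σ | 18987.25 |  |  | 1483072.92 | 806958.16
x̄ = 1483072.92 / 18987.25 = 78.11 cm
ȳ = 806958.16 / 18987.25 = 42.50 cm

x̄ = 78.11 cm, ȳ = 42.50 cm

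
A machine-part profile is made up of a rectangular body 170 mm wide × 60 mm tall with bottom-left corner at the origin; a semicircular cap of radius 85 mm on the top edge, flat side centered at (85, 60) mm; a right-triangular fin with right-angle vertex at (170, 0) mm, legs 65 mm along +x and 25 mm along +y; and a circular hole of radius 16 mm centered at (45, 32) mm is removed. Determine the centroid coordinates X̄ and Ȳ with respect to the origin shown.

Part | A | x̄ᵢ | ȳᵢ | A·x̄ᵢ | A·ȳᵢ
rectangular body | 10200.00 | 85.00 | 30.00 | 867000.00 | 306000.00
semicircular top | 11349.00 | 85.00 | 96.08 | 964665.29 | 1090356.87
triangular fin | 812.50 | 191.67 | 8.33 | 155729.17 | 6770.83
hole | -804.25 | 45.00 | 32.00 | -36191.15 | -25735.93
Σ | 21557.26 |  |  | 1951203.31 | 1377391.78
X̄ = 1951203.31 / 21557.26 = 90.51 mm
Ȳ = 1377391.78 / 21557.26 = 63.89 mm

X̄ = 90.51 mm, Ȳ = 63.89 mm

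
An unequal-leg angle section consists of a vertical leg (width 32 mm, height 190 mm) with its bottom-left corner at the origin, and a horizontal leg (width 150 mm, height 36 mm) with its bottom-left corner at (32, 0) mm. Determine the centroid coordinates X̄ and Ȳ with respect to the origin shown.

X̄ = 58.80 mm, Ȳ = 58.78 mm

vertical leg: A = 32 × 190 = 6080.00, centroid at (16.00, 95.00).
horizontal leg: A = 150 × 36 = 5400.00, centroid at (107.00, 18.00).
ΣA = 11480.00 mm², ΣAX̄ = 675080.00 mm³, ΣAȲ = 674800.00 mm³.
X̄ = 675080.00/11480.00 = 58.80 mm; Ȳ = 674800.00/11480.00 = 58.78 mm.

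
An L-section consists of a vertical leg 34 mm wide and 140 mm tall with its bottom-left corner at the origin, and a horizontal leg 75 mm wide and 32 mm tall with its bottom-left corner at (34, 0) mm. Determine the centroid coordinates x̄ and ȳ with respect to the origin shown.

Part | A | x̄ᵢ | ȳᵢ | A·x̄ᵢ | A·ȳᵢ
vertical leg | 4760.00 | 17.00 | 70.00 | 80920.00 | 333200.00
horizontal leg | 2400.00 | 71.50 | 16.00 | 171600.00 | 38400.00
Σ | 7160.00 |  |  | 252520.00 | 371600.00
x̄ = 252520.00 / 7160.00 = 35.27 mm
ȳ = 371600.00 / 7160.00 = 51.90 mm

x̄ = 35.27 mm, ȳ = 51.90 mm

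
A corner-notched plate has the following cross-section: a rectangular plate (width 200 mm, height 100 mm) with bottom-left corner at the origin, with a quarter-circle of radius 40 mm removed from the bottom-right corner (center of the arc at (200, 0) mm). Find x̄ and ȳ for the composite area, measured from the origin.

plate: A = 200 × 100 = 20000.00, centroid at (100.00, 50.00).
removed quarter-circle: A = −¼π·40² = -1256.64, centroid at (183.02, 16.98).
ΣA = 18743.36 mm², ΣAx̄ = 1770005.92 mm³, ΣAȳ = 978666.67 mm³.
x̄ = 1770005.92/18743.36 = 94.43 mm; ȳ = 978666.67/18743.36 = 52.21 mm.

x̄ = 94.43 mm, ȳ = 52.21 mm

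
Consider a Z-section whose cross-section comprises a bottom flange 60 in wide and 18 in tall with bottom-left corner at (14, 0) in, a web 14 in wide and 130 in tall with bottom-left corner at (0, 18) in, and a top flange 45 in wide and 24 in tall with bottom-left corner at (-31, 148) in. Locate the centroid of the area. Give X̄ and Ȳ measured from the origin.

bottom flange: A = 60 × 18 = 1080.00, centroid at (44.00, 9.00).
web: A = 14 × 130 = 1820.00, centroid at (7.00, 83.00).
top flange: A = 45 × 24 = 1080.00, centroid at (-8.50, 160.00).
ΣA = 3980.00 in², ΣAX̄ = 51080.00 in³, ΣAȲ = 333580.00 in³.
X̄ = 51080.00/3980.00 = 12.83 in; Ȳ = 333580.00/3980.00 = 83.81 in.

X̄ = 12.83 in, Ȳ = 83.81 in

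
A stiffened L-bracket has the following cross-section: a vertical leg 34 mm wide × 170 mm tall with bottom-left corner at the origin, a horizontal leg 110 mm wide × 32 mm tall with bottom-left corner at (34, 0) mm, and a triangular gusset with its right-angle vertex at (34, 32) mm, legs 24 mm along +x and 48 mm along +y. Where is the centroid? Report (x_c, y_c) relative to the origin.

vertical leg: A = 34 × 170 = 5780.00, centroid at (17.00, 85.00).
horizontal leg: A = 110 × 32 = 3520.00, centroid at (89.00, 16.00).
gusset: A = ½·24·48 = 576.00, centroid at (42.00, 48.00).
ΣA = 9876.00 mm², ΣAx_c = 435732.00 mm³, ΣAy_c = 575268.00 mm³.
x_c = 435732.00/9876.00 = 44.12 mm; y_c = 575268.00/9876.00 = 58.25 mm.

x_c = 44.12 mm, y_c = 58.25 mm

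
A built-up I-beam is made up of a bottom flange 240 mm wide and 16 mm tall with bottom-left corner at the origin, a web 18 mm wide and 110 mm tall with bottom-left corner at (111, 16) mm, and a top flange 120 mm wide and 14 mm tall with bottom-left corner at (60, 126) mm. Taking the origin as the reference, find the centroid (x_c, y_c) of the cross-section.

bottom flange: A = 240 × 16 = 3840.00, centroid at (120.00, 8.00).
web: A = 18 × 110 = 1980.00, centroid at (120.00, 71.00).
top flange: A = 120 × 14 = 1680.00, centroid at (120.00, 133.00).
ΣA = 7500.00 mm², ΣAx_c = 900000.00 mm³, ΣAy_c = 394740.00 mm³.
x_c = 900000.00/7500.00 = 120.00 mm; y_c = 394740.00/7500.00 = 52.63 mm.

x_c = 120.00 mm, y_c = 52.63 mm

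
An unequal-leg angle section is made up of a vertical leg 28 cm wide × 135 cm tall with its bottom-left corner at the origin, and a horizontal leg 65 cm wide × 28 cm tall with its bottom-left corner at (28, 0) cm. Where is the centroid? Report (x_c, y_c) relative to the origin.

vertical leg: A = 28 × 135 = 3780.00, centroid at (14.00, 67.50).
horizontal leg: A = 65 × 28 = 1820.00, centroid at (60.50, 14.00).
ΣA = 5600.00 cm²
ΣAx_c = (3780.00)(14.00) + (1820.00)(60.50) = 163030.00 cm³
ΣAy_c = (3780.00)(67.50) + (1820.00)(14.00) = 280630.00 cm³
x_c = 163030.00 / 5600.00 = 29.11 cm
y_c = 280630.00 / 5600.00 = 50.11 cm

x_c = 29.11 cm, y_c = 50.11 cm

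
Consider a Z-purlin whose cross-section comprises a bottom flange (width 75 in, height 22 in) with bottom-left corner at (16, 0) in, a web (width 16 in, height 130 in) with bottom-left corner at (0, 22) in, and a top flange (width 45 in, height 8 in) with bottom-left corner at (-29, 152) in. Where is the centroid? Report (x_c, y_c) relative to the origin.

Part | A | x̄ᵢ | ȳᵢ | A·x̄ᵢ | A·ȳᵢ
bottom flange | 1650.00 | 53.50 | 11.00 | 88275.00 | 18150.00
web | 2080.00 | 8.00 | 87.00 | 16640.00 | 180960.00
top flange | 360.00 | -6.50 | 156.00 | -2340.00 | 56160.00
Σ | 4090.00 |  |  | 102575.00 | 255270.00
x_c = 102575.00 / 4090.00 = 25.08 in
y_c = 255270.00 / 4090.00 = 62.41 in

x_c = 25.08 in, y_c = 62.41 in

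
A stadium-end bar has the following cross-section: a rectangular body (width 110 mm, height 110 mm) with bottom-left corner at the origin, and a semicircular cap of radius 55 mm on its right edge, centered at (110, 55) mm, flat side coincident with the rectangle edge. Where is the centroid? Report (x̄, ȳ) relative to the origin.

rectangular body: A = 110 × 110 = 12100.00, centroid at (55.00, 55.00).
semicircular end: A = ½π·55² = 4751.66, centroid at (133.34, 55.00).
ΣA = 16851.66 mm², ΣAx̄ = 1299099.14 mm³, ΣAȳ = 926841.24 mm³.
x̄ = 1299099.14/16851.66 = 77.09 mm; ȳ = 926841.24/16851.66 = 55.00 mm.

x̄ = 77.09 mm, ȳ = 55.00 mm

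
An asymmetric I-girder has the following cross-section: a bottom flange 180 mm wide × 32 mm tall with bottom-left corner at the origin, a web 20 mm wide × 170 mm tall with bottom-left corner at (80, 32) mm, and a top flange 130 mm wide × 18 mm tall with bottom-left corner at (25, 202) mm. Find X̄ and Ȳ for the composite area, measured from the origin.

bottom flange: A = 180 × 32 = 5760.00, centroid at (90.00, 16.00).
web: A = 20 × 170 = 3400.00, centroid at (90.00, 117.00).
top flange: A = 130 × 18 = 2340.00, centroid at (90.00, 211.00).
ΣA = 11500.00 mm², ΣAX̄ = 1035000.00 mm³, ΣAȲ = 983700.00 mm³.
X̄ = 1035000.00/11500.00 = 90.00 mm; Ȳ = 983700.00/11500.00 = 85.54 mm.

X̄ = 90.00 mm, Ȳ = 85.54 mm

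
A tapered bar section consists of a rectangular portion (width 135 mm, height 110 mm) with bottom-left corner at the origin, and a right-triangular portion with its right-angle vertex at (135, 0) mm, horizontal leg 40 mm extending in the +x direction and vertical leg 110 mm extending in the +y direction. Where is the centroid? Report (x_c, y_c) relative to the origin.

x_c = 77.93 mm, y_c = 52.63 mm

rectangular portion: A = 135 × 110 = 14850.00, centroid at (67.50, 55.00).
triangular portion: A = ½·40·110 = 2200.00, centroid at (148.33, 36.67).
ΣA = 17050.00 mm², ΣAx_c = 1328708.33 mm³, ΣAy_c = 897416.67 mm³.
x_c = 1328708.33/17050.00 = 77.93 mm; y_c = 897416.67/17050.00 = 52.63 mm.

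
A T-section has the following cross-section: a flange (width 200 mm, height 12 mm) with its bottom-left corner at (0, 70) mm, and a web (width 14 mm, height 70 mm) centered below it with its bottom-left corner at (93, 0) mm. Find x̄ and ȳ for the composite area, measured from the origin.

web: A = 14 × 70 = 980.00, centroid at (100.00, 35.00).
flange: A = 200 × 12 = 2400.00, centroid at (100.00, 76.00).
ΣA = 3380.00 mm²
ΣAx̄ = (980.00)(100.00) + (2400.00)(100.00) = 338000.00 mm³
ΣAȳ = (980.00)(35.00) + (2400.00)(76.00) = 216700.00 mm³
x̄ = 338000.00 / 3380.00 = 100.00 mm
ȳ = 216700.00 / 3380.00 = 64.11 mm

x̄ = 100.00 mm, ȳ = 64.11 mm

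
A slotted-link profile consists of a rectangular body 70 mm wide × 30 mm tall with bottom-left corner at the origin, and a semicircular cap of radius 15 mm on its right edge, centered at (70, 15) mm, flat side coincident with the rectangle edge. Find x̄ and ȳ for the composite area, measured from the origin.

rectangular body: A = 70 × 30 = 2100.00, centroid at (35.00, 15.00).
semicircular end: A = ½π·15² = 353.43, centroid at (76.37, 15.00).
ΣA = 2453.43 mm²
ΣAx̄ = (2100.00)(35.00) + (353.43)(76.37) = 100490.04 mm³
ΣAȳ = (2100.00)(15.00) + (353.43)(15.00) = 36801.44 mm³
x̄ = 100490.04 / 2453.43 = 40.96 mm
ȳ = 36801.44 / 2453.43 = 15.00 mm

x̄ = 40.96 mm, ȳ = 15.00 mm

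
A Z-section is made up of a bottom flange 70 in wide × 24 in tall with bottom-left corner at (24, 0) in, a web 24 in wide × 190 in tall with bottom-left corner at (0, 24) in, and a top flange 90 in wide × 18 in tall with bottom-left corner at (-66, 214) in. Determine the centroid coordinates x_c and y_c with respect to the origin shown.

Part | A | x̄ᵢ | ȳᵢ | A·x̄ᵢ | A·ȳᵢ
bottom flange | 1680.00 | 59.00 | 12.00 | 99120.00 | 20160.00
web | 4560.00 | 12.00 | 119.00 | 54720.00 | 542640.00
top flange | 1620.00 | -21.00 | 223.00 | -34020.00 | 361260.00
Σ | 7860.00 |  |  | 119820.00 | 924060.00
x_c = 119820.00 / 7860.00 = 15.24 in
y_c = 924060.00 / 7860.00 = 117.56 in

x_c = 15.24 in, y_c = 117.56 in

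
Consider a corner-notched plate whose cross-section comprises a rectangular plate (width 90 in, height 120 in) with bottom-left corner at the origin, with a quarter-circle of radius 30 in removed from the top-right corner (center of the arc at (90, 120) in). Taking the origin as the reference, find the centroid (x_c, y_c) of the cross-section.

x_c = 42.74 in, y_c = 56.69 in

Part | A | x̄ᵢ | ȳᵢ | A·x̄ᵢ | A·ȳᵢ
plate | 10800.00 | 45.00 | 60.00 | 486000.00 | 648000.00
removed quarter-circle | -706.86 | 77.27 | 107.27 | -54617.25 | -75823.00
Σ | 10093.14 |  |  | 431382.75 | 572177.00
x_c = 431382.75 / 10093.14 = 42.74 in
y_c = 572177.00 / 10093.14 = 56.69 in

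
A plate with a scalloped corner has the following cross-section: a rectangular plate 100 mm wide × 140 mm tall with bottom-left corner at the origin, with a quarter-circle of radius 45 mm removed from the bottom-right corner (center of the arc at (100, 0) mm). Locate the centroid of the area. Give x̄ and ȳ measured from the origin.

plate: A = 100 × 140 = 14000.00, centroid at (50.00, 70.00).
removed quarter-circle: A = −¼π·45² = -1590.43, centroid at (80.90, 19.10).
ΣA = 12409.57 mm², ΣAx̄ = 571331.87 mm³, ΣAȳ = 949625.00 mm³.
x̄ = 571331.87/12409.57 = 46.04 mm; ȳ = 949625.00/12409.57 = 76.52 mm.

x̄ = 46.04 mm, ȳ = 76.52 mm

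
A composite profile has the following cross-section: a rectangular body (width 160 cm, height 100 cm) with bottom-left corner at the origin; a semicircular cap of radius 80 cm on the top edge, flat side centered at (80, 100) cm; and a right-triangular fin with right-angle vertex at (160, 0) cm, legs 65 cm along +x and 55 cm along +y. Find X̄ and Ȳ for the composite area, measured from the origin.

rectangular body: A = 160 × 100 = 16000.00, centroid at (80.00, 50.00).
semicircular top: A = ½π·80² = 10053.10, centroid at (80.00, 133.95).
triangular fin: A = ½·65·55 = 1787.50, centroid at (181.67, 18.33).
ΣA = 27840.60 cm², ΣAX̄ = 2408976.89 cm³, ΣAȲ = 2179413.82 cm³.
X̄ = 2408976.89/27840.60 = 86.53 cm; Ȳ = 2179413.82/27840.60 = 78.28 cm.

X̄ = 86.53 cm, Ȳ = 78.28 cm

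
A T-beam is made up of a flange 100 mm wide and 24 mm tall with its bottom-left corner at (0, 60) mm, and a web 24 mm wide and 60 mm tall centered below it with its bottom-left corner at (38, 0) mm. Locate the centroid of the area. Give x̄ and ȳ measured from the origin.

x̄ = 50.00 mm, ȳ = 56.25 mm

web: A = 24 × 60 = 1440.00, centroid at (50.00, 30.00).
flange: A = 100 × 24 = 2400.00, centroid at (50.00, 72.00).
ΣA = 3840.00 mm²
ΣAx̄ = (1440.00)(50.00) + (2400.00)(50.00) = 192000.00 mm³
ΣAȳ = (1440.00)(30.00) + (2400.00)(72.00) = 216000.00 mm³
x̄ = 192000.00 / 3840.00 = 50.00 mm
ȳ = 216000.00 / 3840.00 = 56.25 mm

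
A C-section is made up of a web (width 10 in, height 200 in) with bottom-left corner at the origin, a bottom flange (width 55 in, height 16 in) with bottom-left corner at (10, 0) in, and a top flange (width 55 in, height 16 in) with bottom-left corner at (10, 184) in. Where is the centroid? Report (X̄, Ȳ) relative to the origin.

web: A = 10 × 200 = 2000.00, centroid at (5.00, 100.00).
bottom flange: A = 55 × 16 = 880.00, centroid at (37.50, 8.00).
top flange: A = 55 × 16 = 880.00, centroid at (37.50, 192.00).
ΣA = 3760.00 in²
ΣAX̄ = (2000.00)(5.00) + (880.00)(37.50) + (880.00)(37.50) = 76000.00 in³
ΣAȲ = (2000.00)(100.00) + (880.00)(8.00) + (880.00)(192.00) = 376000.00 in³
X̄ = 76000.00 / 3760.00 = 20.21 in
Ȳ = 376000.00 / 3760.00 = 100.00 in

X̄ = 20.21 in, Ȳ = 100.00 in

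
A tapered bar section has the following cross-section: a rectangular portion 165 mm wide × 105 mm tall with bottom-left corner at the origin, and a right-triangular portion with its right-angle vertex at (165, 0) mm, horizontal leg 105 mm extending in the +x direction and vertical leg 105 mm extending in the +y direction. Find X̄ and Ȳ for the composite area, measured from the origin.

rectangular portion: A = 165 × 105 = 17325.00, centroid at (82.50, 52.50).
triangular portion: A = ½·105·105 = 5512.50, centroid at (200.00, 35.00).
ΣA = 22837.50 mm², ΣAX̄ = 2531812.50 mm³, ΣAȲ = 1102500.00 mm³.
X̄ = 2531812.50/22837.50 = 110.86 mm; Ȳ = 1102500.00/22837.50 = 48.28 mm.

X̄ = 110.86 mm, Ȳ = 48.28 mm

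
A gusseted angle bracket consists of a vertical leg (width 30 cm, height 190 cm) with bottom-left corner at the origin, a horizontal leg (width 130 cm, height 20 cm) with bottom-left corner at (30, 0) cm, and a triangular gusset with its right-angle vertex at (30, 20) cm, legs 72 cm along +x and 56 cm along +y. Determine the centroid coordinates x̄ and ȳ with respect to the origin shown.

vertical leg: A = 30 × 190 = 5700.00, centroid at (15.00, 95.00).
horizontal leg: A = 130 × 20 = 2600.00, centroid at (95.00, 10.00).
gusset: A = ½·72·56 = 2016.00, centroid at (54.00, 38.67).
ΣA = 10316.00 cm², ΣAx̄ = 441364.00 cm³, ΣAȳ = 645452.00 cm³.
x̄ = 441364.00/10316.00 = 42.78 cm; ȳ = 645452.00/10316.00 = 62.57 cm.

x̄ = 42.78 cm, ȳ = 62.57 cm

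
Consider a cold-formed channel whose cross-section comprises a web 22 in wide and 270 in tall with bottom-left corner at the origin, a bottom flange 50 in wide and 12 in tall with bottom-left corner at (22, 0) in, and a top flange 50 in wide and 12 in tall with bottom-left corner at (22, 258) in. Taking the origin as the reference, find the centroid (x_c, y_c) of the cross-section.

x_c = 17.05 in, y_c = 135.00 in

web: A = 22 × 270 = 5940.00, centroid at (11.00, 135.00).
bottom flange: A = 50 × 12 = 600.00, centroid at (47.00, 6.00).
top flange: A = 50 × 12 = 600.00, centroid at (47.00, 264.00).
ΣA = 7140.00 in²
ΣAx_c = (5940.00)(11.00) + (600.00)(47.00) + (600.00)(47.00) = 121740.00 in³
ΣAy_c = (5940.00)(135.00) + (600.00)(6.00) + (600.00)(264.00) = 963900.00 in³
x_c = 121740.00 / 7140.00 = 17.05 in
y_c = 963900.00 / 7140.00 = 135.00 in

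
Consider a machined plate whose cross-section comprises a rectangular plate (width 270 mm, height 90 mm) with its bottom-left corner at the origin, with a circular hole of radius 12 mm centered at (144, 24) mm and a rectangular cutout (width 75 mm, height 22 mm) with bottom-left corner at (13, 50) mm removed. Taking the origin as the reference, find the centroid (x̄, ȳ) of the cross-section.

x̄ = 141.10 mm, ȳ = 44.24 mm

plate: A = 270 × 90 = 24300.00, centroid at (135.00, 45.00).
hole 1: A = −π·12² = -452.39, centroid at (144.00, 24.00).
hole 2: A = −(75 × 22) = -1650.00, centroid at (50.50, 61.00).
ΣA = 22197.61 mm²
ΣAx̄ = (24300.00)(135.00) + (-452.39)(144.00) + (-1650.00)(50.50) = 3132030.93 mm³
ΣAȳ = (24300.00)(45.00) + (-452.39)(24.00) + (-1650.00)(61.00) = 981992.66 mm³
x̄ = 3132030.93 / 22197.61 = 141.10 mm
ȳ = 981992.66 / 22197.61 = 44.24 mm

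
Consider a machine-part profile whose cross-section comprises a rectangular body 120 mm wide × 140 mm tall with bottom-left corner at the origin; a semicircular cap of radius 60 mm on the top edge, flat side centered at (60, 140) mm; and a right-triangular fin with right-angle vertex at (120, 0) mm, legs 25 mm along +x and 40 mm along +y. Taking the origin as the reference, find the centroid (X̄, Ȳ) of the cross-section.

rectangular body: A = 120 × 140 = 16800.00, centroid at (60.00, 70.00).
semicircular top: A = ½π·60² = 5654.87, centroid at (60.00, 165.46).
triangular fin: A = ½·25·40 = 500.00, centroid at (128.33, 13.33).
ΣA = 22954.87 mm², ΣAX̄ = 1411458.67 mm³, ΣAȲ = 2118348.02 mm³.
X̄ = 1411458.67/22954.87 = 61.49 mm; Ȳ = 2118348.02/22954.87 = 92.28 mm.

X̄ = 61.49 mm, Ȳ = 92.28 mm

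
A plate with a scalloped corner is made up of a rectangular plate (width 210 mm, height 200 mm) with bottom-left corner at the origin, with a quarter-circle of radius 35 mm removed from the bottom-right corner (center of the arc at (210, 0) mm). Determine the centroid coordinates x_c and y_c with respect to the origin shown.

Part | A | x̄ᵢ | ȳᵢ | A·x̄ᵢ | A·ȳᵢ
plate | 42000.00 | 105.00 | 100.00 | 4410000.00 | 4200000.00
removed quarter-circle | -962.11 | 195.15 | 14.85 | -187752.01 | -14291.67
Σ | 41037.89 |  |  | 4222247.99 | 4185708.33
x_c = 4222247.99 / 41037.89 = 102.89 mm
y_c = 4185708.33 / 41037.89 = 102.00 mm

x_c = 102.89 mm, y_c = 102.00 mm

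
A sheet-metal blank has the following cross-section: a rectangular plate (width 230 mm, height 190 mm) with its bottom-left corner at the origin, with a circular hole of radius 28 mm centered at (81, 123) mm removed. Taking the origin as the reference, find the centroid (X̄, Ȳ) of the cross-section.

X̄ = 117.03 mm, Ȳ = 93.33 mm

plate: A = 230 × 190 = 43700.00, centroid at (115.00, 95.00).
hole: A = −π·28² = -2463.01, centroid at (81.00, 123.00).
ΣA = 41236.99 mm²
ΣAX̄ = (43700.00)(115.00) + (-2463.01)(81.00) = 4825996.30 mm³
ΣAȲ = (43700.00)(95.00) + (-2463.01)(123.00) = 3848549.94 mm³
X̄ = 4825996.30 / 41236.99 = 117.03 mm
Ȳ = 3848549.94 / 41236.99 = 93.33 mm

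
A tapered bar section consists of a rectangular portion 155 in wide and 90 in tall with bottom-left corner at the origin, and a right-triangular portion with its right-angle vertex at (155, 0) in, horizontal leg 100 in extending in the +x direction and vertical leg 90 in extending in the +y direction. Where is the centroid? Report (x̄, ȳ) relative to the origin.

rectangular portion: A = 155 × 90 = 13950.00, centroid at (77.50, 45.00).
triangular portion: A = ½·100·90 = 4500.00, centroid at (188.33, 30.00).
ΣA = 18450.00 in²
ΣAx̄ = (13950.00)(77.50) + (4500.00)(188.33) = 1928625.00 in³
ΣAȳ = (13950.00)(45.00) + (4500.00)(30.00) = 762750.00 in³
x̄ = 1928625.00 / 18450.00 = 104.53 in
ȳ = 762750.00 / 18450.00 = 41.34 in

x̄ = 104.53 in, ȳ = 41.34 in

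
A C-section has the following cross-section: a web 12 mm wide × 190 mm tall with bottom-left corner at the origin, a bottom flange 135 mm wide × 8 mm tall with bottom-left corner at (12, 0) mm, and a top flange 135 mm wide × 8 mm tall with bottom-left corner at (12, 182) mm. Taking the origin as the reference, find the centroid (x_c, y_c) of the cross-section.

x_c = 41.76 mm, y_c = 95.00 mm

web: A = 12 × 190 = 2280.00, centroid at (6.00, 95.00).
bottom flange: A = 135 × 8 = 1080.00, centroid at (79.50, 4.00).
top flange: A = 135 × 8 = 1080.00, centroid at (79.50, 186.00).
ΣA = 4440.00 mm², ΣAx_c = 185400.00 mm³, ΣAy_c = 421800.00 mm³.
x_c = 185400.00/4440.00 = 41.76 mm; y_c = 421800.00/4440.00 = 95.00 mm.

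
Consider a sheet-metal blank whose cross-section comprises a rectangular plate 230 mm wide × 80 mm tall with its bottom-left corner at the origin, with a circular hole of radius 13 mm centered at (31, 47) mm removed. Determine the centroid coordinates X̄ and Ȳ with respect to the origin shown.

X̄ = 117.50 mm, Ȳ = 39.79 mm

Part | A | x̄ᵢ | ȳᵢ | A·x̄ᵢ | A·ȳᵢ
plate | 18400.00 | 115.00 | 40.00 | 2116000.00 | 736000.00
hole | -530.93 | 31.00 | 47.00 | -16458.80 | -24953.67
Σ | 17869.07 |  |  | 2099541.20 | 711046.33
X̄ = 2099541.20 / 17869.07 = 117.50 mm
Ȳ = 711046.33 / 17869.07 = 39.79 mm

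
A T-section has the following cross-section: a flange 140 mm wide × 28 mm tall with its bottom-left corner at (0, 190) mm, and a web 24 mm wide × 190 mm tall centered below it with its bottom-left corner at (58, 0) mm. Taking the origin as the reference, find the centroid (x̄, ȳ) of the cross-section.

web: A = 24 × 190 = 4560.00, centroid at (70.00, 95.00).
flange: A = 140 × 28 = 3920.00, centroid at (70.00, 204.00).
ΣA = 8480.00 mm², ΣAx̄ = 593600.00 mm³, ΣAȳ = 1232880.00 mm³.
x̄ = 593600.00/8480.00 = 70.00 mm; ȳ = 1232880.00/8480.00 = 145.39 mm.

x̄ = 70.00 mm, ȳ = 145.39 mm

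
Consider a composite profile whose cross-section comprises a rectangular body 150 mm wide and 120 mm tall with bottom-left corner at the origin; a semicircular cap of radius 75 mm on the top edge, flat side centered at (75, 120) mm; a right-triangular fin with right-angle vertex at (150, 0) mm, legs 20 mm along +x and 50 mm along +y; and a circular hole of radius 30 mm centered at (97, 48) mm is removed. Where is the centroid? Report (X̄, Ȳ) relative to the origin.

Part | A | x̄ᵢ | ȳᵢ | A·x̄ᵢ | A·ȳᵢ
rectangular body | 18000.00 | 75.00 | 60.00 | 1350000.00 | 1080000.00
semicircular top | 8835.73 | 75.00 | 151.83 | 662679.70 | 1341537.52
triangular fin | 500.00 | 156.67 | 16.67 | 78333.33 | 8333.33
hole | -2827.43 | 97.00 | 48.00 | -274261.04 | -135716.80
Σ | 24508.30 |  |  | 1816752.00 | 2294154.05
X̄ = 1816752.00 / 24508.30 = 74.13 mm
Ȳ = 2294154.05 / 24508.30 = 93.61 mm

X̄ = 74.13 mm, Ȳ = 93.61 mm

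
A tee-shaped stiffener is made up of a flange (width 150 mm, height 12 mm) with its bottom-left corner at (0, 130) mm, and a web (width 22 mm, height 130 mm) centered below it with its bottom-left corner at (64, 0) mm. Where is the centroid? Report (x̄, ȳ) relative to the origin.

x̄ = 75.00 mm, ȳ = 92.42 mm

web: A = 22 × 130 = 2860.00, centroid at (75.00, 65.00).
flange: A = 150 × 12 = 1800.00, centroid at (75.00, 136.00).
ΣA = 4660.00 mm²
ΣAx̄ = (2860.00)(75.00) + (1800.00)(75.00) = 349500.00 mm³
ΣAȳ = (2860.00)(65.00) + (1800.00)(136.00) = 430700.00 mm³
x̄ = 349500.00 / 4660.00 = 75.00 mm
ȳ = 430700.00 / 4660.00 = 92.42 mm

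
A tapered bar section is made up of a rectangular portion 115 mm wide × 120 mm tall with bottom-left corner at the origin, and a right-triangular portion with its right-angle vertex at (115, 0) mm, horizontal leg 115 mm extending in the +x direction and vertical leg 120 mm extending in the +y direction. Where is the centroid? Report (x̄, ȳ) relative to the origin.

Part | A | x̄ᵢ | ȳᵢ | A·x̄ᵢ | A·ȳᵢ
rectangular portion | 13800.00 | 57.50 | 60.00 | 793500.00 | 828000.00
triangular portion | 6900.00 | 153.33 | 40.00 | 1058000.00 | 276000.00
Σ | 20700.00 |  |  | 1851500.00 | 1104000.00
x̄ = 1851500.00 / 20700.00 = 89.44 mm
ȳ = 1104000.00 / 20700.00 = 53.33 mm

x̄ = 89.44 mm, ȳ = 53.33 mm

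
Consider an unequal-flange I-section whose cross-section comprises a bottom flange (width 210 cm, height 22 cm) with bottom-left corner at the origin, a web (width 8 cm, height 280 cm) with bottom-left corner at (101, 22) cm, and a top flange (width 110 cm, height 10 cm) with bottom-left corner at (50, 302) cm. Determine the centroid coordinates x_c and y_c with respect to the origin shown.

Part | A | x̄ᵢ | ȳᵢ | A·x̄ᵢ | A·ȳᵢ
bottom flange | 4620.00 | 105.00 | 11.00 | 485100.00 | 50820.00
web | 2240.00 | 105.00 | 162.00 | 235200.00 | 362880.00
top flange | 1100.00 | 105.00 | 307.00 | 115500.00 | 337700.00
Σ | 7960.00 |  |  | 835800.00 | 751400.00
x_c = 835800.00 / 7960.00 = 105.00 cm
y_c = 751400.00 / 7960.00 = 94.40 cm

x_c = 105.00 cm, y_c = 94.40 cm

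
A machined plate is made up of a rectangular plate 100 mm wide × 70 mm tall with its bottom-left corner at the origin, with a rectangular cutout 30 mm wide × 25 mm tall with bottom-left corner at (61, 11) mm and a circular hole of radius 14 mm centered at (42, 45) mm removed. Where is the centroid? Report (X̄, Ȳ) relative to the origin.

X̄ = 47.41 mm, Ȳ = 35.44 mm

plate: A = 100 × 70 = 7000.00, centroid at (50.00, 35.00).
hole 1: A = −(30 × 25) = -750.00, centroid at (76.00, 23.50).
hole 2: A = −π·14² = -615.75, centroid at (42.00, 45.00).
ΣA = 5634.25 mm², ΣAX̄ = 267138.41 mm³, ΣAȲ = 199666.15 mm³.
X̄ = 267138.41/5634.25 = 47.41 mm; Ȳ = 199666.15/5634.25 = 35.44 mm.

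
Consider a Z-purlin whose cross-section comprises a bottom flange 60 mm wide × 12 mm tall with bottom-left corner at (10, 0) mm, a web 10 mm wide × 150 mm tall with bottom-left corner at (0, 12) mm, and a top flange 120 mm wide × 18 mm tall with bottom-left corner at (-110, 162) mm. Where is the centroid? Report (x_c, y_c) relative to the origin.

bottom flange: A = 60 × 12 = 720.00, centroid at (40.00, 6.00).
web: A = 10 × 150 = 1500.00, centroid at (5.00, 87.00).
top flange: A = 120 × 18 = 2160.00, centroid at (-50.00, 171.00).
ΣA = 4380.00 mm²
ΣAx_c = (720.00)(40.00) + (1500.00)(5.00) + (2160.00)(-50.00) = -71700.00 mm³
ΣAy_c = (720.00)(6.00) + (1500.00)(87.00) + (2160.00)(171.00) = 504180.00 mm³
x_c = -71700.00 / 4380.00 = -16.37 mm
y_c = 504180.00 / 4380.00 = 115.11 mm

x_c = -16.37 mm, y_c = 115.11 mm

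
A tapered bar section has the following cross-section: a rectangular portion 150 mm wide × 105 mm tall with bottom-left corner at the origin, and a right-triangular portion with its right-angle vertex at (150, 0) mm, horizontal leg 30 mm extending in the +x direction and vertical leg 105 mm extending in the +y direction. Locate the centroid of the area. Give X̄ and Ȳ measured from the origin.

Part | A | x̄ᵢ | ȳᵢ | A·x̄ᵢ | A·ȳᵢ
rectangular portion | 15750.00 | 75.00 | 52.50 | 1181250.00 | 826875.00
triangular portion | 1575.00 | 160.00 | 35.00 | 252000.00 | 55125.00
Σ | 17325.00 |  |  | 1433250.00 | 882000.00
X̄ = 1433250.00 / 17325.00 = 82.73 mm
Ȳ = 882000.00 / 17325.00 = 50.91 mm

X̄ = 82.73 mm, Ȳ = 50.91 mm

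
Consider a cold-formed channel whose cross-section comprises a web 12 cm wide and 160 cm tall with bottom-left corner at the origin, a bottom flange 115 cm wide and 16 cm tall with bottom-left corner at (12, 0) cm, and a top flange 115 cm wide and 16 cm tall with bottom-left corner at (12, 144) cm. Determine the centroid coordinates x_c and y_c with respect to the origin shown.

web: A = 12 × 160 = 1920.00, centroid at (6.00, 80.00).
bottom flange: A = 115 × 16 = 1840.00, centroid at (69.50, 8.00).
top flange: A = 115 × 16 = 1840.00, centroid at (69.50, 152.00).
ΣA = 5600.00 cm²
ΣAx_c = (1920.00)(6.00) + (1840.00)(69.50) + (1840.00)(69.50) = 267280.00 cm³
ΣAy_c = (1920.00)(80.00) + (1840.00)(8.00) + (1840.00)(152.00) = 448000.00 cm³
x_c = 267280.00 / 5600.00 = 47.73 cm
y_c = 448000.00 / 5600.00 = 80.00 cm

x_c = 47.73 cm, y_c = 80.00 cm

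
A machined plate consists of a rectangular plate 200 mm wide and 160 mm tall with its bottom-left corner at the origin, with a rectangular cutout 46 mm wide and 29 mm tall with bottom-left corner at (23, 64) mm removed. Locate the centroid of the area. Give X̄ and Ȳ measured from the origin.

Part | A | x̄ᵢ | ȳᵢ | A·x̄ᵢ | A·ȳᵢ
plate | 32000.00 | 100.00 | 80.00 | 3200000.00 | 2560000.00
hole | -1334.00 | 46.00 | 78.50 | -61364.00 | -104719.00
Σ | 30666.00 |  |  | 3138636.00 | 2455281.00
X̄ = 3138636.00 / 30666.00 = 102.35 mm
Ȳ = 2455281.00 / 30666.00 = 80.07 mm

X̄ = 102.35 mm, Ȳ = 80.07 mm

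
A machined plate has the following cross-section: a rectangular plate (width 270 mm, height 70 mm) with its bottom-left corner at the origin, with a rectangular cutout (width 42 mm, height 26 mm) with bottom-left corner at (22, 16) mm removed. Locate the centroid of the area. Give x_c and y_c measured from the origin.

Part | A | x̄ᵢ | ȳᵢ | A·x̄ᵢ | A·ȳᵢ
plate | 18900.00 | 135.00 | 35.00 | 2551500.00 | 661500.00
hole | -1092.00 | 43.00 | 29.00 | -46956.00 | -31668.00
Σ | 17808.00 |  |  | 2504544.00 | 629832.00
x_c = 2504544.00 / 17808.00 = 140.64 mm
y_c = 629832.00 / 17808.00 = 35.37 mm

x_c = 140.64 mm, y_c = 35.37 mm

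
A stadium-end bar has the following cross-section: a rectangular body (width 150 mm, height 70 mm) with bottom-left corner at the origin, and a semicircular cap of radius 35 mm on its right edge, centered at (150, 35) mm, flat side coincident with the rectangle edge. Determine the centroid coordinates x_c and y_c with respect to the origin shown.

x_c = 88.92 mm, y_c = 35.00 mm

rectangular body: A = 150 × 70 = 10500.00, centroid at (75.00, 35.00).
semicircular end: A = ½π·35² = 1924.23, centroid at (164.85, 35.00).
ΣA = 12424.23 mm²
ΣAx_c = (10500.00)(75.00) + (1924.23)(164.85) = 1104717.16 mm³
ΣAy_c = (10500.00)(35.00) + (1924.23)(35.00) = 434847.89 mm³
x_c = 1104717.16 / 12424.23 = 88.92 mm
y_c = 434847.89 / 12424.23 = 35.00 mm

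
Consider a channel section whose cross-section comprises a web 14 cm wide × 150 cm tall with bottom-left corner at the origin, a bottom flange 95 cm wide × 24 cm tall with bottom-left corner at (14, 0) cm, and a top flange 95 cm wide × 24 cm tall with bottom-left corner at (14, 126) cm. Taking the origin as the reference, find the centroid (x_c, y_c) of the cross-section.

x_c = 44.32 cm, y_c = 75.00 cm

Part | A | x̄ᵢ | ȳᵢ | A·x̄ᵢ | A·ȳᵢ
web | 2100.00 | 7.00 | 75.00 | 14700.00 | 157500.00
bottom flange | 2280.00 | 61.50 | 12.00 | 140220.00 | 27360.00
top flange | 2280.00 | 61.50 | 138.00 | 140220.00 | 314640.00
Σ | 6660.00 |  |  | 295140.00 | 499500.00
x_c = 295140.00 / 6660.00 = 44.32 cm
y_c = 499500.00 / 6660.00 = 75.00 cm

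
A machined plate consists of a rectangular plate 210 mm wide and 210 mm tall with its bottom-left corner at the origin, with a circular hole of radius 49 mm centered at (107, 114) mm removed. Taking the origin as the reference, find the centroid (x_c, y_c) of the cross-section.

Part | A | x̄ᵢ | ȳᵢ | A·x̄ᵢ | A·ȳᵢ
plate | 44100.00 | 105.00 | 105.00 | 4630500.00 | 4630500.00
hole | -7542.96 | 107.00 | 114.00 | -807097.14 | -859897.89
Σ | 36557.04 |  |  | 3823402.86 | 3770602.11
x_c = 3823402.86 / 36557.04 = 104.59 mm
y_c = 3770602.11 / 36557.04 = 103.14 mm

x_c = 104.59 mm, y_c = 103.14 mm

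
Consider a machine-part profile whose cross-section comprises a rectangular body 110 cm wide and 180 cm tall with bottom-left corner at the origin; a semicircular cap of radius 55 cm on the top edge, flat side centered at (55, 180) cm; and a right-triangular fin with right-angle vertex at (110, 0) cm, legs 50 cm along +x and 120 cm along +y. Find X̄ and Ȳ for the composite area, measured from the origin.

X̄ = 62.80 cm, Ȳ = 104.10 cm

Part | A | x̄ᵢ | ȳᵢ | A·x̄ᵢ | A·ȳᵢ
rectangular body | 19800.00 | 55.00 | 90.00 | 1089000.00 | 1782000.00
semicircular top | 4751.66 | 55.00 | 203.34 | 261341.24 | 966215.27
triangular fin | 3000.00 | 126.67 | 40.00 | 380000.00 | 120000.00
Σ | 27551.66 |  |  | 1730341.24 | 2868215.27
X̄ = 1730341.24 / 27551.66 = 62.80 cm
Ȳ = 2868215.27 / 27551.66 = 104.10 cm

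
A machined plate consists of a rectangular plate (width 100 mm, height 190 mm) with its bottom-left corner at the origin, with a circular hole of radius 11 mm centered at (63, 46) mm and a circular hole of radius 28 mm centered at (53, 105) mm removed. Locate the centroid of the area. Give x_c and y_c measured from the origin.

x_c = 49.24 mm, y_c = 94.63 mm

plate: A = 100 × 190 = 19000.00, centroid at (50.00, 95.00).
hole 1: A = −π·11² = -380.13, centroid at (63.00, 46.00).
hole 2: A = −π·28² = -2463.01, centroid at (53.00, 105.00).
ΣA = 16156.86 mm²
ΣAx_c = (19000.00)(50.00) + (-380.13)(63.00) + (-2463.01)(53.00) = 795512.18 mm³
ΣAy_c = (19000.00)(95.00) + (-380.13)(46.00) + (-2463.01)(105.00) = 1528897.99 mm³
x_c = 795512.18 / 16156.86 = 49.24 mm
y_c = 1528897.99 / 16156.86 = 94.63 mm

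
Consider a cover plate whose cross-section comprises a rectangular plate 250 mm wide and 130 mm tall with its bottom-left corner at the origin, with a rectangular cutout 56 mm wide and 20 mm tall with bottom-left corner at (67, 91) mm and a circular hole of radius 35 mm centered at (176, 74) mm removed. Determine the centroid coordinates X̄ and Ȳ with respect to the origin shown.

X̄ = 119.09 mm, Ȳ = 62.28 mm

Part | A | x̄ᵢ | ȳᵢ | A·x̄ᵢ | A·ȳᵢ
plate | 32500.00 | 125.00 | 65.00 | 4062500.00 | 2112500.00
hole 1 | -1120.00 | 95.00 | 101.00 | -106400.00 | -113120.00
hole 2 | -3848.45 | 176.00 | 74.00 | -677327.38 | -284785.37
Σ | 27531.55 |  |  | 3278772.62 | 1714594.63
X̄ = 3278772.62 / 27531.55 = 119.09 mm
Ȳ = 1714594.63 / 27531.55 = 62.28 mm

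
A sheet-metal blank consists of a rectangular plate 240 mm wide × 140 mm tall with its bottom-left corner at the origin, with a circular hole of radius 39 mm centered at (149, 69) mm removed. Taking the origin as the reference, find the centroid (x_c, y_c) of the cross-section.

plate: A = 240 × 140 = 33600.00, centroid at (120.00, 70.00).
hole: A = −π·39² = -4778.36, centroid at (149.00, 69.00).
ΣA = 28821.64 mm², ΣAx_c = 3320024.00 mm³, ΣAy_c = 2022292.99 mm³.
x_c = 3320024.00/28821.64 = 115.19 mm; y_c = 2022292.99/28821.64 = 70.17 mm.

x_c = 115.19 mm, y_c = 70.17 mm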